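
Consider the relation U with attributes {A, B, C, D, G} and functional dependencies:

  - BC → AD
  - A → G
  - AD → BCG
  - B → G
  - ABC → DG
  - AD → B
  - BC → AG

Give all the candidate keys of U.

{A, D}⁺: A→G adds G; AD→BCG adds B, C → {A, B, C, D, G}.
{B, C}⁺: BC→AD adds A, D; A→G adds G → {A, B, C, D, G}.

{A, D}, {B, C}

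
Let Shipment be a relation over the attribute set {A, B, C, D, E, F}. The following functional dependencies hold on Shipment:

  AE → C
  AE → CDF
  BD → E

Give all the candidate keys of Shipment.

Attributes A, B never appear on any right-hand side, so every candidate key must contain {A, B}.
{A, B}⁺ = {A, B}, which is not all of the schema, so we must add further attributes.
{A, B, D}⁺: BD→E adds E; AE→C adds C; AE→CDF adds F → {A, B, C, D, E, F}. Minimal: {B, D}⁺ = {B, D, E}; {A, D}⁺ = {A, D}; {A, B}⁺ = {A, B} — none reach the full schema.
{A, B, E}⁺: AE→C adds C; AE→CDF adds D, F → {A, B, C, D, E, F}. Minimal: {B, E}⁺ = {B, E}; {A, E}⁺ = {A, C, D, E, F}; {A, B}⁺ = {A, B} — none reach the full schema.
Any other superkey contains one of these as a subset, so there are no further candidate keys.

ABD, ABE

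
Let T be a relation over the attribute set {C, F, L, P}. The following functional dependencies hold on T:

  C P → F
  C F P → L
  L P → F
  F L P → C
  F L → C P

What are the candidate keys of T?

{C, P}⁺: CP→F adds F; CFP→L adds L → {C, F, L, P}.
{F, L}⁺: FL→CP adds C, P → {C, F, L, P}.
{L, P}⁺: LP→F adds F; FLP→C adds C → {C, F, L, P}.
Any other superkey contains one of these as a subset, so there are no further candidate keys.

(C, P), (F, L), (L, P)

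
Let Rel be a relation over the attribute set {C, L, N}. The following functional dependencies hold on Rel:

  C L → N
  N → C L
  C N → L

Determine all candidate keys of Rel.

{N}, {C, L}

{N}⁺: N→CL adds C, L → {C, L, N}.
{C, L}⁺: CL→N adds N → {C, L, N}. Minimal: {L}⁺ = {L}; {C}⁺ = {C} — none reach the full schema.
Any other superkey contains one of these as a subset, so there are no further candidate keys.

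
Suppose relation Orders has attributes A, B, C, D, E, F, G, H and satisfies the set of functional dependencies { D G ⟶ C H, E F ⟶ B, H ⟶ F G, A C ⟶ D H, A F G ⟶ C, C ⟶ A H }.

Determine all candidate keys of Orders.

{C, E}; {A, E, H}; {D, E, G}; {D, E, H}; {A, E, F, G}

Attribute E never appears on the right-hand side of any dependency, so E must belong to every candidate key.
{E}⁺ = {E}, which is not all of the schema, so we must add further attributes.
{C, E}⁺: C→AH adds A, H; H→FG adds F, G; AC→DH adds D; EF→B adds B → {A, B, C, D, E, F, G, H}. Minimal: {E}⁺ = {E}; {C}⁺ = {A, C, D, F, G, H} — none reach the full schema.
{A, E, H}⁺: H→FG adds F, G; AFG→C adds C; EF→B adds B; AC→DH adds D → {A, B, C, D, E, F, G, H}. Minimal: {E, H}⁺ = {B, E, F, G, H}; {A, H}⁺ = {A, C, D, F, G, H}; {A, E}⁺ = {A, E} — none reach the full schema.
{D, E, G}⁺: DG→CH adds C, H; H→FG adds F; C→AH adds A; EF→B adds B → {A, B, C, D, E, F, G, H}. Minimal: {E, G}⁺ = {E, G}; {D, G}⁺ = {A, C, D, F, G, H}; {D, E}⁺ = {D, E} — none reach the full schema.
{D, E, H}⁺: H→FG adds F, G; DG→CH adds C; EF→B adds B; C→AH adds A → {A, B, C, D, E, F, G, H}. Minimal: {E, H}⁺ = {B, E, F, G, H}; {D, H}⁺ = {A, C, D, F, G, H}; {D, E}⁺ = {D, E} — none reach the full schema.
{A, E, F, G}⁺: EF→B adds B; AFG→C adds C; C→AH adds H; AC→DH adds D → {A, B, C, D, E, F, G, H}. Minimal: {E, F, G}⁺ = {B, E, F, G}; {A, F, G}⁺ = {A, C, D, F, G, H}; {A, E, G}⁺ = {A, E, G}; … — none reach the full schema.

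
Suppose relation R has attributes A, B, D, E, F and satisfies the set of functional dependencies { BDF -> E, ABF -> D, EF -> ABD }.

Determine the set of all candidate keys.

{E, F}⁺: EF→ABD adds A, B, D → {A, B, D, E, F}. Minimal: {F}⁺ = {F}; {E}⁺ = {E} — none reach the full schema.
{A, B, F}⁺: ABF→D adds D; BDF→E adds E → {A, B, D, E, F}. Minimal: {B, F}⁺ = {B, F}; {A, F}⁺ = {A, F}; {A, B}⁺ = {A, B} — none reach the full schema.
{B, D, F}⁺: BDF→E adds E; EF→ABD adds A → {A, B, D, E, F}. Minimal: {D, F}⁺ = {D, F}; {B, F}⁺ = {B, F}; {B, D}⁺ = {B, D} — none reach the full schema.
Any other superkey contains one of these as a subset, so there are no further candidate keys.

{E, F}, {A, B, F}, {B, D, F}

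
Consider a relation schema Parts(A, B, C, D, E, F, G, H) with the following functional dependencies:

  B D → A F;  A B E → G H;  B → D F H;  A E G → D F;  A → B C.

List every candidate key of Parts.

{A, E}⁺: A→BC adds B, C; ABE→GH adds G, H; B→DFH adds D, F → {A, B, C, D, E, F, G, H}. Minimal: {E}⁺ = {E}; {A}⁺ = {A, B, C, D, F, H} — none reach the full schema.
{B, E}⁺: B→DFH adds D, F, H; BD→AF adds A; ABE→GH adds G; A→BC adds C → {A, B, C, D, E, F, G, H}. Minimal: {E}⁺ = {E}; {B}⁺ = {A, B, C, D, F, H} — none reach the full schema.
Any other superkey contains one of these as a subset, so there are no further candidate keys.

{A, E}, {B, E}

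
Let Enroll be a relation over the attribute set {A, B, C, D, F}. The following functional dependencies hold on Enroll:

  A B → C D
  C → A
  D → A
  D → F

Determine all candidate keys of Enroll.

Attribute B never appears on the right-hand side of any dependency, so B must belong to every candidate key.
{B}⁺ = {B}, which is not all of the schema, so we must add further attributes.
{A, B}⁺: AB→CD adds C, D; D→F adds F → {A, B, C, D, F}. Minimal: {B}⁺ = {B}; {A}⁺ = {A} — none reach the full schema.
{B, C}⁺: C→A adds A; AB→CD adds D; D→F adds F → {A, B, C, D, F}. Minimal: {C}⁺ = {A, C}; {B}⁺ = {B} — none reach the full schema.
{B, D}⁺: D→A adds A; D→F adds F; AB→CD adds C → {A, B, C, D, F}. Minimal: {D}⁺ = {A, D, F}; {B}⁺ = {B} — none reach the full schema.
Any other superkey contains one of these as a subset, so there are no further candidate keys.

(A, B); (B, C); (B, D)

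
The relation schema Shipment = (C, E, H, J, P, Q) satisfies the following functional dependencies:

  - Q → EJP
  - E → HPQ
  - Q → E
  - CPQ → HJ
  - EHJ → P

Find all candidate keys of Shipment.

Attribute C never appears on the right-hand side of any dependency, so C must belong to every candidate key.
{C}⁺ = {C}, which is not all of the schema, so we must add further attributes.
{C, E}⁺: E→HPQ adds H, P, Q; CPQ→HJ adds J → {C, E, H, J, P, Q}.
{C, Q}⁺: Q→EJP adds E, J, P; E→HPQ adds H → {C, E, H, J, P, Q}.

{C, E}; {C, Q}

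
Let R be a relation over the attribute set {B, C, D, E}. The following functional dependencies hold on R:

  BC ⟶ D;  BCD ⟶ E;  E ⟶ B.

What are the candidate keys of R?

Attribute C never appears on the right-hand side of any dependency, so C must belong to every candidate key.
{C}⁺ = {C}, which is not all of the schema, so we must add further attributes.
{B, C}⁺: BC→D adds D; BCD→E adds E → {B, C, D, E}.
{C, E}⁺: E→B adds B; BC→D adds D → {B, C, D, E}.
Any other superkey contains one of these as a subset, so there are no further candidate keys.

BC; CE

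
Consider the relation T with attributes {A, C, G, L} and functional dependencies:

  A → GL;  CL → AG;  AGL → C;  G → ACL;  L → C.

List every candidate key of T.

A; G; L

{A}⁺: A→GL adds G, L; AGL→C adds C → {A, C, G, L}.
{G}⁺: G→ACL adds A, C, L → {A, C, G, L}.
{L}⁺: L→C adds C; CL→AG adds A, G → {A, C, G, L}.
Any other superkey contains one of these as a subset, so there are no further candidate keys.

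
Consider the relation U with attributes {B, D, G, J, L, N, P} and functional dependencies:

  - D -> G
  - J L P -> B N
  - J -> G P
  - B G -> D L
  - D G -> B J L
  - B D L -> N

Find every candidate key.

{D}⁺: D→G adds G; DG→BJL adds B, J, L; BDL→N adds N; J→GP adds P → {B, D, G, J, L, N, P}.
{B, G}⁺: BG→DL adds D, L; DG→BJL adds J; BDL→N adds N; J→GP adds P → {B, D, G, J, L, N, P}.
{B, J}⁺: J→GP adds G, P; BG→DL adds D, L; BDL→N adds N → {B, D, G, J, L, N, P}.
{J, L}⁺: J→GP adds G, P; JLP→BN adds B, N; BG→DL adds D → {B, D, G, J, L, N, P}.
Any other superkey contains one of these as a subset, so there are no further candidate keys.

(D); (B, G); (B, J); (J, L)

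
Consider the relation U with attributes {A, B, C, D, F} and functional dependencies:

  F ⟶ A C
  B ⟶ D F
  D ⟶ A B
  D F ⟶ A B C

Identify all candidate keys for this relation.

{B}⁺: B→DF adds D, F; D→AB adds A; DF→ABC adds C → {A, B, C, D, F}.
{D}⁺: D→AB adds A, B; B→DF adds F; DF→ABC adds C → {A, B, C, D, F}.

(B), (D)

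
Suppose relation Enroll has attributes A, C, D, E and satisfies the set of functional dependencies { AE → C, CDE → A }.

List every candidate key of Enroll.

Attributes D, E never appear on any right-hand side, so every candidate key must contain {D, E}.
{D, E}⁺ = {D, E}, which is not all of the schema, so we must add further attributes.
{A, D, E}⁺: AE→C adds C → {A, C, D, E}. Minimal: {D, E}⁺ = {D, E}; {A, E}⁺ = {A, C, E}; {A, D}⁺ = {A, D} — none reach the full schema.
{C, D, E}⁺: CDE→A adds A → {A, C, D, E}. Minimal: {D, E}⁺ = {D, E}; {C, E}⁺ = {C, E}; {C, D}⁺ = {C, D} — none reach the full schema.
Any other superkey contains one of these as a subset, so there are no further candidate keys.

{A, D, E}, {C, D, E}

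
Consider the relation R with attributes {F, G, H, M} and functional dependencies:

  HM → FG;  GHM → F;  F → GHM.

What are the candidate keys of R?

{F}; {H, M}

{F}⁺: F→GHM adds G, H, M → {F, G, H, M}.
{H, M}⁺: HM→FG adds F, G → {F, G, H, M}.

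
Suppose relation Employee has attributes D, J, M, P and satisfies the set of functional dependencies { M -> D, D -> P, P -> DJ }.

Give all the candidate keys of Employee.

{M}⁺: M→D adds D; D→P adds P; P→DJ adds J → {D, J, M, P}.

(M)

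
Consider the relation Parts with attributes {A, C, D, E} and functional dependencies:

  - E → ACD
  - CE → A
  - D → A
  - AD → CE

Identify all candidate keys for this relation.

{D}⁺: D→A adds A; AD→CE adds C, E → {A, C, D, E}.
{E}⁺: E→ACD adds A, C, D → {A, C, D, E}.

(D); (E)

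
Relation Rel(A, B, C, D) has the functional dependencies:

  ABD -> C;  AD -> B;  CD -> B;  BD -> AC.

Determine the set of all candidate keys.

AD; BD; CD

Attribute D never appears on the right-hand side of any dependency, so D must belong to every candidate key.
{D}⁺ = {D}, which is not all of the schema, so we must add further attributes.
{A, D}⁺: AD→B adds B; BD→AC adds C → {A, B, C, D}. Minimal: {D}⁺ = {D}; {A}⁺ = {A} — none reach the full schema.
{B, D}⁺: BD→AC adds A, C → {A, B, C, D}. Minimal: {D}⁺ = {D}; {B}⁺ = {B} — none reach the full schema.
{C, D}⁺: CD→B adds B; BD→AC adds A → {A, B, C, D}. Minimal: {D}⁺ = {D}; {C}⁺ = {C} — none reach the full schema.
Any other superkey contains one of these as a subset, so there are no further candidate keys.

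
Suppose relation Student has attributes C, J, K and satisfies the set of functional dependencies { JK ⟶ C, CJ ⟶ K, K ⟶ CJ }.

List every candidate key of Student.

(K), (C, J)

{K}⁺: K→CJ adds C, J → {C, J, K}.
{C, J}⁺: CJ→K adds K → {C, J, K}. Minimal: {J}⁺ = {J}; {C}⁺ = {C} — none reach the full schema.
Any other superkey contains one of these as a subset, so there are no further candidate keys.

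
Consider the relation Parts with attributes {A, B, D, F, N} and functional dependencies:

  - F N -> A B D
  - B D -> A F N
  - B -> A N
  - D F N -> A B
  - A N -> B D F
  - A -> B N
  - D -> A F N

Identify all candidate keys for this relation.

(A), (B), (D), (F, N)

{A}⁺: A→BN adds B, N; AN→BDF adds D, F → {A, B, D, F, N}.
{B}⁺: B→AN adds A, N; AN→BDF adds D, F → {A, B, D, F, N}.
{D}⁺: D→AFN adds A, F, N; FN→ABD adds B → {A, B, D, F, N}.
{F, N}⁺: FN→ABD adds A, B, D → {A, B, D, F, N}.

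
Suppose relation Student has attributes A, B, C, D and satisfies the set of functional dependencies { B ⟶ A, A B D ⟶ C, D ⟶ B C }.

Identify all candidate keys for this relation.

(D)

Attribute D never appears on the right-hand side of any dependency, so D must belong to every candidate key.
{D}⁺ = {A, B, C, D}, which is all of the schema, so {D} is the only candidate key.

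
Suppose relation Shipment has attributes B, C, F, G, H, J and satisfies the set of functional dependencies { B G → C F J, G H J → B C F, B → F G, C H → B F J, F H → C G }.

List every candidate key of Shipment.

{B, H}⁺: B→FG adds F, G; FH→CG adds C; BG→CFJ adds J → {B, C, F, G, H, J}. Minimal: {H}⁺ = {H}; {B}⁺ = {B, C, F, G, J} — none reach the full schema.
{C, H}⁺: CH→BFJ adds B, F, J; FH→CG adds G → {B, C, F, G, H, J}. Minimal: {H}⁺ = {H}; {C}⁺ = {C} — none reach the full schema.
{F, H}⁺: FH→CG adds C, G; CH→BFJ adds B, J → {B, C, F, G, H, J}. Minimal: {H}⁺ = {H}; {F}⁺ = {F} — none reach the full schema.
{G, H, J}⁺: GHJ→BCF adds B, C, F → {B, C, F, G, H, J}. Minimal: {H, J}⁺ = {H, J}; {G, J}⁺ = {G, J}; {G, H}⁺ = {G, H} — none reach the full schema.

{B, H}, {C, H}, {F, H}, {G, H, J}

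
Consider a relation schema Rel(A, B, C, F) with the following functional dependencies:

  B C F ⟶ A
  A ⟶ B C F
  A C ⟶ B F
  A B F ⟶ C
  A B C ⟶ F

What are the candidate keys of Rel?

{A}⁺: A→BCF adds B, C, F → {A, B, C, F}.
{B, C, F}⁺: BCF→A adds A → {A, B, C, F}. Minimal: {C, F}⁺ = {C, F}; {B, F}⁺ = {B, F}; {B, C}⁺ = {B, C} — none reach the full schema.
Any other superkey contains one of these as a subset, so there are no further candidate keys.

A, BCF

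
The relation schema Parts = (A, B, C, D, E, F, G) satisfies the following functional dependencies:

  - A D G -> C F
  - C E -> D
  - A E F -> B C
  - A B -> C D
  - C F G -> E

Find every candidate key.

Attributes A, G never appear on any right-hand side, so every candidate key must contain {A, G}.
{A, G}⁺ = {A, G}, which is not all of the schema, so we must add further attributes.
{A, B, G}⁺: AB→CD adds C, D; ADG→CF adds F; CFG→E adds E → {A, B, C, D, E, F, G}. Minimal: {B, G}⁺ = {B, G}; {A, G}⁺ = {A, G}; {A, B}⁺ = {A, B, C, D} — none reach the full schema.
{A, D, G}⁺: ADG→CF adds C, F; CFG→E adds E; AEF→BC adds B → {A, B, C, D, E, F, G}. Minimal: {D, G}⁺ = {D, G}; {A, G}⁺ = {A, G}; {A, D}⁺ = {A, D} — none reach the full schema.
{A, C, E, G}⁺: CE→D adds D; ADG→CF adds F; AEF→BC adds B → {A, B, C, D, E, F, G}. Minimal: {C, E, G}⁺ = {C, D, E, G}; {A, E, G}⁺ = {A, E, G}; {A, C, G}⁺ = {A, C, G}; … — none reach the full schema.
{A, C, F, G}⁺: CFG→E adds E; CE→D adds D; AEF→BC adds B → {A, B, C, D, E, F, G}. Minimal: {C, F, G}⁺ = {C, D, E, F, G}; {A, F, G}⁺ = {A, F, G}; {A, C, G}⁺ = {A, C, G}; … — none reach the full schema.
{A, E, F, G}⁺: AEF→BC adds B, C; AB→CD adds D → {A, B, C, D, E, F, G}. Minimal: {E, F, G}⁺ = {E, F, G}; {A, F, G}⁺ = {A, F, G}; {A, E, G}⁺ = {A, E, G}; … — none reach the full schema.
Any other superkey contains one of these as a subset, so there are no further candidate keys.

ABG, ADG, ACEG, ACFG, AEFG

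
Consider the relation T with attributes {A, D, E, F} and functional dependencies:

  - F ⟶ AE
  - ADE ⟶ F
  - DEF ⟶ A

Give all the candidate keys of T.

Attribute D never appears on the right-hand side of any dependency, so D must belong to every candidate key.
{D}⁺ = {D}, which is not all of the schema, so we must add further attributes.
{D, F}⁺: F→AE adds A, E → {A, D, E, F}.
{A, D, E}⁺: ADE→F adds F → {A, D, E, F}.

(D, F), (A, D, E)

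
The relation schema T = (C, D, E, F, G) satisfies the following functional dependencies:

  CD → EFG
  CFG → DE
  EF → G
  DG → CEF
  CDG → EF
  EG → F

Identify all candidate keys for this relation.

{C, D}, {D, G}, {C, E, F}, {C, E, G}, {C, F, G}, {D, E, F}

{C, D}⁺: CD→EFG adds E, F, G → {C, D, E, F, G}. Minimal: {D}⁺ = {D}; {C}⁺ = {C} — none reach the full schema.
{D, G}⁺: DG→CEF adds C, E, F → {C, D, E, F, G}. Minimal: {G}⁺ = {G}; {D}⁺ = {D} — none reach the full schema.
{C, E, F}⁺: EF→G adds G; CFG→DE adds D → {C, D, E, F, G}. Minimal: {E, F}⁺ = {E, F, G}; {C, F}⁺ = {C, F}; {C, E}⁺ = {C, E} — none reach the full schema.
{C, E, G}⁺: EG→F adds F; CFG→DE adds D → {C, D, E, F, G}. Minimal: {E, G}⁺ = {E, F, G}; {C, G}⁺ = {C, G}; {C, E}⁺ = {C, E} — none reach the full schema.
{C, F, G}⁺: CFG→DE adds D, E → {C, D, E, F, G}. Minimal: {F, G}⁺ = {F, G}; {C, G}⁺ = {C, G}; {C, F}⁺ = {C, F} — none reach the full schema.
{D, E, F}⁺: EF→G adds G; DG→CEF adds C → {C, D, E, F, G}. Minimal: {E, F}⁺ = {E, F, G}; {D, F}⁺ = {D, F}; {D, E}⁺ = {D, E} — none reach the full schema.
Any other superkey contains one of these as a subset, so there are no further candidate keys.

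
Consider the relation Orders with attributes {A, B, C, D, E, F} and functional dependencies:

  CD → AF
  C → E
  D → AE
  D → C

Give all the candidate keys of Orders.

{B, D}

{B, D}⁺: D→AE adds A, E; D→C adds C; CD→AF adds F → {A, B, C, D, E, F}. Minimal: {D}⁺ = {A, C, D, E, F}; {B}⁺ = {B} — none reach the full schema.
No other minimal superkey exists.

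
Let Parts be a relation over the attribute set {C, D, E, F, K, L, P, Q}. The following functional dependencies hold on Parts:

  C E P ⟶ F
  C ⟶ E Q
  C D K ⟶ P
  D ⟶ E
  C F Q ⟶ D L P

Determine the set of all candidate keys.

CDK, CFK, CKP

{C, D, K}⁺: C→EQ adds E, Q; CDK→P adds P; CEP→F adds F; CFQ→DLP adds L → {C, D, E, F, K, L, P, Q}. Minimal: {D, K}⁺ = {D, E, K}; {C, K}⁺ = {C, E, K, Q}; {C, D}⁺ = {C, D, E, Q} — none reach the full schema.
{C, F, K}⁺: C→EQ adds E, Q; CFQ→DLP adds D, L, P → {C, D, E, F, K, L, P, Q}. Minimal: {F, K}⁺ = {F, K}; {C, K}⁺ = {C, E, K, Q}; {C, F}⁺ = {C, D, E, F, L, P, Q} — none reach the full schema.
{C, K, P}⁺: C→EQ adds E, Q; CEP→F adds F; CFQ→DLP adds D, L → {C, D, E, F, K, L, P, Q}. Minimal: {K, P}⁺ = {K, P}; {C, P}⁺ = {C, D, E, F, L, P, Q}; {C, K}⁺ = {C, E, K, Q} — none reach the full schema.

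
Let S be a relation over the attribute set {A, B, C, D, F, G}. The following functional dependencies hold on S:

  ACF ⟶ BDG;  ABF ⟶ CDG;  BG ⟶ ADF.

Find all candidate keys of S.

{B, G}⁺: BG→ADF adds A, D, F; ABF→CDG adds C → {A, B, C, D, F, G}.
{A, B, F}⁺: ABF→CDG adds C, D, G → {A, B, C, D, F, G}.
{A, C, F}⁺: ACF→BDG adds B, D, G → {A, B, C, D, F, G}.
Any other superkey contains one of these as a subset, so there are no further candidate keys.

BG, ABF, ACF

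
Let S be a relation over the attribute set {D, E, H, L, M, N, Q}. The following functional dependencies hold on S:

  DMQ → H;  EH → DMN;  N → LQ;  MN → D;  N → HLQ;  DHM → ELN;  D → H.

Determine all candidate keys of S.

(D, E), (D, M), (E, H), (E, N), (M, N)

{D, E}⁺: D→H adds H; EH→DMN adds M, N; N→LQ adds L, Q → {D, E, H, L, M, N, Q}.
{D, M}⁺: D→H adds H; DHM→ELN adds E, L, N; N→LQ adds Q → {D, E, H, L, M, N, Q}.
{E, H}⁺: EH→DMN adds D, M, N; N→LQ adds L, Q → {D, E, H, L, M, N, Q}.
{E, N}⁺: N→LQ adds L, Q; N→HLQ adds H; EH→DMN adds D, M → {D, E, H, L, M, N, Q}.
{M, N}⁺: N→LQ adds L, Q; MN→D adds D; N→HLQ adds H; DHM→ELN adds E → {D, E, H, L, M, N, Q}.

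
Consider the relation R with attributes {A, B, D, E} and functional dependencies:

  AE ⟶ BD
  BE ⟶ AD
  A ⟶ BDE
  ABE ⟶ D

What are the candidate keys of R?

A; BE

{A}⁺: A→BDE adds B, D, E → {A, B, D, E}.
{B, E}⁺: BE→AD adds A, D → {A, B, D, E}. Minimal: {E}⁺ = {E}; {B}⁺ = {B} — none reach the full schema.
Any other superkey contains one of these as a subset, so there are no further candidate keys.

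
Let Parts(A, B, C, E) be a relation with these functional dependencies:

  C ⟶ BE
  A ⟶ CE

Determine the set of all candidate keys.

{A}⁺: A→CE adds C, E; C→BE adds B → {A, B, C, E}.

{A}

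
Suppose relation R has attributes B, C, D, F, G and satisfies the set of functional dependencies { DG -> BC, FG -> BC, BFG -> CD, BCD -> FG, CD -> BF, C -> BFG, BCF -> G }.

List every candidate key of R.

{C}; {D, G}; {F, G}

{C}⁺: C→BFG adds B, F, G; BFG→CD adds D → {B, C, D, F, G}.
{D, G}⁺: DG→BC adds B, C; BCD→FG adds F → {B, C, D, F, G}. Minimal: {G}⁺ = {G}; {D}⁺ = {D} — none reach the full schema.
{F, G}⁺: FG→BC adds B, C; BFG→CD adds D → {B, C, D, F, G}. Minimal: {G}⁺ = {G}; {F}⁺ = {F} — none reach the full schema.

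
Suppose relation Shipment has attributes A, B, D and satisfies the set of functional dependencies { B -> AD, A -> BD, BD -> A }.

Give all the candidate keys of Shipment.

{A}⁺: A→BD adds B, D → {A, B, D}.
{B}⁺: B→AD adds A, D → {A, B, D}.

{A}; {B}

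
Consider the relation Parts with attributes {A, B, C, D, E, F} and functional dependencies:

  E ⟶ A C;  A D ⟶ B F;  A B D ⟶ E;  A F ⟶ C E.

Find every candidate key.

{A, D}, {D, E}

Attribute D never appears on the right-hand side of any dependency, so D must belong to every candidate key.
{D}⁺ = {D}, which is not all of the schema, so we must add further attributes.
{A, D}⁺: AD→BF adds B, F; ABD→E adds E; AF→CE adds C → {A, B, C, D, E, F}. Minimal: {D}⁺ = {D}; {A}⁺ = {A} — none reach the full schema.
{D, E}⁺: E→AC adds A, C; AD→BF adds B, F → {A, B, C, D, E, F}. Minimal: {E}⁺ = {A, C, E}; {D}⁺ = {D} — none reach the full schema.
Any other superkey contains one of these as a subset, so there are no further candidate keys.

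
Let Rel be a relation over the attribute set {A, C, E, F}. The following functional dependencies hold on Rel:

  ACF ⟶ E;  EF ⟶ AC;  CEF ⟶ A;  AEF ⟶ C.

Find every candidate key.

Attribute F never appears on the right-hand side of any dependency, so F must belong to every candidate key.
{F}⁺ = {F}, which is not all of the schema, so we must add further attributes.
{E, F}⁺: EF→AC adds A, C → {A, C, E, F}.
{A, C, F}⁺: ACF→E adds E → {A, C, E, F}.

{E, F}; {A, C, F}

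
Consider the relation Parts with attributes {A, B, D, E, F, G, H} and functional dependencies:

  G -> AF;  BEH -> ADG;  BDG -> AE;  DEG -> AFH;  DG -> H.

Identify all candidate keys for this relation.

Attribute B never appears on the right-hand side of any dependency, so B must belong to every candidate key.
{B}⁺ = {B}, which is not all of the schema, so we must add further attributes.
{B, D, G}⁺: G→AF adds A, F; BDG→AE adds E; DEG→AFH adds H → {A, B, D, E, F, G, H}.
{B, E, H}⁺: BEH→ADG adds A, D, G; DEG→AFH adds F → {A, B, D, E, F, G, H}.

(B, D, G); (B, E, H)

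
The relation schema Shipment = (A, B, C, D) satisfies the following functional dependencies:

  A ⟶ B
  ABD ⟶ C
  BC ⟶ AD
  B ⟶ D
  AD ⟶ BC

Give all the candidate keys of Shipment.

{A}⁺: A→B adds B; B→D adds D; AD→BC adds C → {A, B, C, D}.
{B, C}⁺: BC→AD adds A, D → {A, B, C, D}. Minimal: {C}⁺ = {C}; {B}⁺ = {B, D} — none reach the full schema.

{A}, {B, C}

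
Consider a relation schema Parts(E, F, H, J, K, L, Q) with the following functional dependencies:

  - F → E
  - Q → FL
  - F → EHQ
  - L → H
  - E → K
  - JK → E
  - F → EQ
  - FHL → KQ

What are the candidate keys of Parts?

Attribute J never appears on the right-hand side of any dependency, so J must belong to every candidate key.
{J}⁺ = {J}, which is not all of the schema, so we must add further attributes.
{F, J}⁺: F→E adds E; F→EHQ adds H, Q; E→K adds K; Q→FL adds L → {E, F, H, J, K, L, Q}. Minimal: {J}⁺ = {J}; {F}⁺ = {E, F, H, K, L, Q} — none reach the full schema.
{J, Q}⁺: Q→FL adds F, L; F→EHQ adds E, H; E→K adds K → {E, F, H, J, K, L, Q}. Minimal: {Q}⁺ = {E, F, H, K, L, Q}; {J}⁺ = {J} — none reach the full schema.

{F, J}, {J, Q}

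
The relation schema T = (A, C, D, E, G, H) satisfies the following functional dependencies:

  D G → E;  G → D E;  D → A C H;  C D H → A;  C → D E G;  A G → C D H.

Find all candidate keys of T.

{C}, {D}, {G}

{C}⁺: C→DEG adds D, E, G; D→ACH adds A, H → {A, C, D, E, G, H}.
{D}⁺: D→ACH adds A, C, H; C→DEG adds E, G → {A, C, D, E, G, H}.
{G}⁺: G→DE adds D, E; D→ACH adds A, C, H → {A, C, D, E, G, H}.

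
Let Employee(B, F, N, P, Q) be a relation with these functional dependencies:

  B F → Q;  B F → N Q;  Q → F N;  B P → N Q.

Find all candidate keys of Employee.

Attributes B, P never appear on any right-hand side, so every candidate key must contain {B, P}.
{B, P}⁺ = {B, F, N, P, Q}, which is all of the schema, so {B, P} is the only candidate key.

{B, P}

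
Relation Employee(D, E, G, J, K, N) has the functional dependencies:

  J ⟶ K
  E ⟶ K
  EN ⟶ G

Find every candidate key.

DEJN

{D, E, J, N}⁺: J→K adds K; EN→G adds G → {D, E, G, J, K, N}. Minimal: {E, J, N}⁺ = {E, G, J, K, N}; {D, J, N}⁺ = {D, J, K, N}; {D, E, N}⁺ = {D, E, G, K, N}; … — none reach the full schema.
No other minimal superkey exists.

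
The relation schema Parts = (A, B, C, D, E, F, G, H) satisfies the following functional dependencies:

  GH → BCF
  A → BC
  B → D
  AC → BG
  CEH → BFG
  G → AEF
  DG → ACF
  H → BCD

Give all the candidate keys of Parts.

{A, H}, {E, H}, {G, H}

Attribute H never appears on the right-hand side of any dependency, so H must belong to every candidate key.
{H}⁺ = {B, C, D, H}, which is not all of the schema, so we must add further attributes.
{A, H}⁺: A→BC adds B, C; B→D adds D; AC→BG adds G; G→AEF adds E, F → {A, B, C, D, E, F, G, H}. Minimal: {H}⁺ = {B, C, D, H}; {A}⁺ = {A, B, C, D, E, F, G} — none reach the full schema.
{E, H}⁺: H→BCD adds B, C, D; CEH→BFG adds F, G; G→AEF adds A → {A, B, C, D, E, F, G, H}. Minimal: {H}⁺ = {B, C, D, H}; {E}⁺ = {E} — none reach the full schema.
{G, H}⁺: GH→BCF adds B, C, F; B→D adds D; G→AEF adds A, E → {A, B, C, D, E, F, G, H}. Minimal: {H}⁺ = {B, C, D, H}; {G}⁺ = {A, B, C, D, E, F, G} — none reach the full schema.
Any other superkey contains one of these as a subset, so there are no further candidate keys.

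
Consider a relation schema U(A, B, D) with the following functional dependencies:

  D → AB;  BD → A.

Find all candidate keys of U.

{D}

{D}⁺: D→AB adds A, B → {A, B, D}.
No other minimal superkey exists.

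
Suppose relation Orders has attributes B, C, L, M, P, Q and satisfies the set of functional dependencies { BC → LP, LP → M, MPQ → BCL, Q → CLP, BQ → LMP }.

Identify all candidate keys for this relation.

(Q)

Attribute Q never appears on the right-hand side of any dependency, so Q must belong to every candidate key.
{Q}⁺ = {B, C, L, M, P, Q}, which is all of the schema, so {Q} is the only candidate key.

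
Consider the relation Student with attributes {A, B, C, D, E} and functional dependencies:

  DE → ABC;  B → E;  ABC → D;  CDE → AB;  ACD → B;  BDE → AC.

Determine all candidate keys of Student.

BD, DE, ABC, ACD

{B, D}⁺: B→E adds E; BDE→AC adds A, C → {A, B, C, D, E}.
{D, E}⁺: DE→ABC adds A, B, C → {A, B, C, D, E}.
{A, B, C}⁺: B→E adds E; ABC→D adds D → {A, B, C, D, E}.
{A, C, D}⁺: ACD→B adds B; B→E adds E → {A, B, C, D, E}.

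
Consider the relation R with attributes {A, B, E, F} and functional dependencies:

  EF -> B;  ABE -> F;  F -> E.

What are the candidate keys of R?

{A, F}, {A, B, E}

{A, F}⁺: F→E adds E; EF→B adds B → {A, B, E, F}. Minimal: {F}⁺ = {B, E, F}; {A}⁺ = {A} — none reach the full schema.
{A, B, E}⁺: ABE→F adds F → {A, B, E, F}. Minimal: {B, E}⁺ = {B, E}; {A, E}⁺ = {A, E}; {A, B}⁺ = {A, B} — none reach the full schema.
Any other superkey contains one of these as a subset, so there are no further candidate keys.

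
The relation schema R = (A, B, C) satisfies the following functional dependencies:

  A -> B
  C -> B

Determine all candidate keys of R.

(A, C)

Attributes A, C never appear on any right-hand side, so every candidate key must contain {A, C}.
{A, C}⁺ = {A, B, C}, which is all of the schema, so {A, C} is the only candidate key.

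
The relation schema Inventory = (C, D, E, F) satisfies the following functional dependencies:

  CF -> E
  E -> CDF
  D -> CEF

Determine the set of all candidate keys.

{D}; {E}; {C, F}

{D}⁺: D→CEF adds C, E, F → {C, D, E, F}.
{E}⁺: E→CDF adds C, D, F → {C, D, E, F}.
{C, F}⁺: CF→E adds E; E→CDF adds D → {C, D, E, F}.
Any other superkey contains one of these as a subset, so there are no further candidate keys.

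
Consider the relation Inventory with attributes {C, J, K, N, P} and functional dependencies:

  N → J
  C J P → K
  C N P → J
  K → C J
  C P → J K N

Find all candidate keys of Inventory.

CP; KP

Attribute P never appears on the right-hand side of any dependency, so P must belong to every candidate key.
{P}⁺ = {P}, which is not all of the schema, so we must add further attributes.
{C, P}⁺: CP→JKN adds J, K, N → {C, J, K, N, P}. Minimal: {P}⁺ = {P}; {C}⁺ = {C} — none reach the full schema.
{K, P}⁺: K→CJ adds C, J; CP→JKN adds N → {C, J, K, N, P}. Minimal: {P}⁺ = {P}; {K}⁺ = {C, J, K} — none reach the full schema.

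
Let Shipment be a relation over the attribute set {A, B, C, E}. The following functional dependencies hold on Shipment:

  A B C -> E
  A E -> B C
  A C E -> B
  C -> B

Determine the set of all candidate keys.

Attribute A never appears on the right-hand side of any dependency, so A must belong to every candidate key.
{A}⁺ = {A}, which is not all of the schema, so we must add further attributes.
{A, C}⁺: C→B adds B; ABC→E adds E → {A, B, C, E}. Minimal: {C}⁺ = {B, C}; {A}⁺ = {A} — none reach the full schema.
{A, E}⁺: AE→BC adds B, C → {A, B, C, E}. Minimal: {E}⁺ = {E}; {A}⁺ = {A} — none reach the full schema.

{A, C}; {A, E}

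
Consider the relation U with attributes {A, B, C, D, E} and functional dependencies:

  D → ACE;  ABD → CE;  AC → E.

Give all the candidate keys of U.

BD

Attributes B, D never appear on any right-hand side, so every candidate key must contain {B, D}.
{B, D}⁺ = {A, B, C, D, E}, which is all of the schema, so {B, D} is the only candidate key.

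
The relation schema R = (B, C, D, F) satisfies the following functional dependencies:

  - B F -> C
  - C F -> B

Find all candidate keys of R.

{B, D, F}, {C, D, F}

Attributes D, F never appear on any right-hand side, so every candidate key must contain {D, F}.
{D, F}⁺ = {D, F}, which is not all of the schema, so we must add further attributes.
{B, D, F}⁺: BF→C adds C → {B, C, D, F}. Minimal: {D, F}⁺ = {D, F}; {B, F}⁺ = {B, C, F}; {B, D}⁺ = {B, D} — none reach the full schema.
{C, D, F}⁺: CF→B adds B → {B, C, D, F}. Minimal: {D, F}⁺ = {D, F}; {C, F}⁺ = {B, C, F}; {C, D}⁺ = {C, D} — none reach the full schema.
Any other superkey contains one of these as a subset, so there are no further candidate keys.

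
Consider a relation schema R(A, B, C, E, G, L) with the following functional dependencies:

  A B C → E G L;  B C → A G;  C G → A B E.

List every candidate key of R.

BC; CG

Attribute C never appears on the right-hand side of any dependency, so C must belong to every candidate key.
{C}⁺ = {C}, which is not all of the schema, so we must add further attributes.
{B, C}⁺: BC→AG adds A, G; CG→ABE adds E; ABC→EGL adds L → {A, B, C, E, G, L}. Minimal: {C}⁺ = {C}; {B}⁺ = {B} — none reach the full schema.
{C, G}⁺: CG→ABE adds A, B, E; ABC→EGL adds L → {A, B, C, E, G, L}. Minimal: {G}⁺ = {G}; {C}⁺ = {C} — none reach the full schema.
Any other superkey contains one of these as a subset, so there are no further candidate keys.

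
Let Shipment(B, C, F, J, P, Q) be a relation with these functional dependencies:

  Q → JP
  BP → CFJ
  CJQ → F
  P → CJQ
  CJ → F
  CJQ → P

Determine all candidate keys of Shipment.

Attribute B never appears on the right-hand side of any dependency, so B must belong to every candidate key.
{B}⁺ = {B}, which is not all of the schema, so we must add further attributes.
{B, P}⁺: BP→CFJ adds C, F, J; P→CJQ adds Q → {B, C, F, J, P, Q}. Minimal: {P}⁺ = {C, F, J, P, Q}; {B}⁺ = {B} — none reach the full schema.
{B, Q}⁺: Q→JP adds J, P; BP→CFJ adds C, F → {B, C, F, J, P, Q}. Minimal: {Q}⁺ = {C, F, J, P, Q}; {B}⁺ = {B} — none reach the full schema.
Any other superkey contains one of these as a subset, so there are no further candidate keys.

{B, P}, {B, Q}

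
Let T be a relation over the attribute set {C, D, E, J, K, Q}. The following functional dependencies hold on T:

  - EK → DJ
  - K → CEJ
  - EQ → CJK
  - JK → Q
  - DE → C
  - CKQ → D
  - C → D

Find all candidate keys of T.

{K}⁺: K→CEJ adds C, E, J; JK→Q adds Q; CKQ→D adds D → {C, D, E, J, K, Q}.
{E, Q}⁺: EQ→CJK adds C, J, K; CKQ→D adds D → {C, D, E, J, K, Q}.

{K}; {E, Q}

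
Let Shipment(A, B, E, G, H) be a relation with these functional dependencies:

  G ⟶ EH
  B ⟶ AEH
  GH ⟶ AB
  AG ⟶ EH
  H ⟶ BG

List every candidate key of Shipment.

{B}⁺: B→AEH adds A, E, H; H→BG adds G → {A, B, E, G, H}.
{G}⁺: G→EH adds E, H; GH→AB adds A, B → {A, B, E, G, H}.
{H}⁺: H→BG adds B, G; G→EH adds E; B→AEH adds A → {A, B, E, G, H}.

B, G, H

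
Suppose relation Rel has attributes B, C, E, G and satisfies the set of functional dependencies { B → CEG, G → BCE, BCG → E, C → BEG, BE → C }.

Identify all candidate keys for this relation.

(B); (C); (G)

{B}⁺: B→CEG adds C, E, G → {B, C, E, G}.
{C}⁺: C→BEG adds B, E, G → {B, C, E, G}.
{G}⁺: G→BCE adds B, C, E → {B, C, E, G}.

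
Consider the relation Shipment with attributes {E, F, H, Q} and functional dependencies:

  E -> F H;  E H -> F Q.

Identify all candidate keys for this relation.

(E)

Attribute E never appears on the right-hand side of any dependency, so E must belong to every candidate key.
{E}⁺ = {E, F, H, Q}, which is all of the schema, so {E} is the only candidate key.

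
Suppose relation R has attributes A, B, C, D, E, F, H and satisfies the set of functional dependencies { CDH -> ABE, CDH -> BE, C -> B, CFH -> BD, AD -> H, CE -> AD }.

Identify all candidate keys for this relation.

Attributes C, F never appear on any right-hand side, so every candidate key must contain {C, F}.
{C, F}⁺ = {B, C, F}, which is not all of the schema, so we must add further attributes.
{C, E, F}⁺: C→B adds B; CE→AD adds A, D; AD→H adds H → {A, B, C, D, E, F, H}. Minimal: {E, F}⁺ = {E, F}; {C, F}⁺ = {B, C, F}; {C, E}⁺ = {A, B, C, D, E, H} — none reach the full schema.
{C, F, H}⁺: C→B adds B; CFH→BD adds D; CDH→ABE adds A, E → {A, B, C, D, E, F, H}. Minimal: {F, H}⁺ = {F, H}; {C, H}⁺ = {B, C, H}; {C, F}⁺ = {B, C, F} — none reach the full schema.
{A, C, D, F}⁺: C→B adds B; AD→H adds H; CDH→ABE adds E → {A, B, C, D, E, F, H}. Minimal: {C, D, F}⁺ = {B, C, D, F}; {A, D, F}⁺ = {A, D, F, H}; {A, C, F}⁺ = {A, B, C, F}; … — none reach the full schema.

{C, E, F}, {C, F, H}, {A, C, D, F}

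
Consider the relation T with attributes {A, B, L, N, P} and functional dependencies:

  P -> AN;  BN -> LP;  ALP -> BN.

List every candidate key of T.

(B, N), (B, P), (L, P)

{B, N}⁺: BN→LP adds L, P; P→AN adds A → {A, B, L, N, P}. Minimal: {N}⁺ = {N}; {B}⁺ = {B} — none reach the full schema.
{B, P}⁺: P→AN adds A, N; BN→LP adds L → {A, B, L, N, P}. Minimal: {P}⁺ = {A, N, P}; {B}⁺ = {B} — none reach the full schema.
{L, P}⁺: P→AN adds A, N; ALP→BN adds B → {A, B, L, N, P}. Minimal: {P}⁺ = {A, N, P}; {L}⁺ = {L} — none reach the full schema.
Any other superkey contains one of these as a subset, so there are no further candidate keys.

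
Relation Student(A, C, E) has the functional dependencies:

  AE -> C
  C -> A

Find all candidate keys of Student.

{A, E}, {C, E}

Attribute E never appears on the right-hand side of any dependency, so E must belong to every candidate key.
{E}⁺ = {E}, which is not all of the schema, so we must add further attributes.
{A, E}⁺: AE→C adds C → {A, C, E}. Minimal: {E}⁺ = {E}; {A}⁺ = {A} — none reach the full schema.
{C, E}⁺: C→A adds A → {A, C, E}. Minimal: {E}⁺ = {E}; {C}⁺ = {A, C} — none reach the full schema.
Any other superkey contains one of these as a subset, so there are no further candidate keys.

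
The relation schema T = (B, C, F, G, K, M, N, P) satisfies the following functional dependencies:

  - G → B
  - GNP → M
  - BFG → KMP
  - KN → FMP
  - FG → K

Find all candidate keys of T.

Attributes C, G, N never appear on any right-hand side, so every candidate key must contain {C, G, N}.
{C, G, N}⁺ = {B, C, G, N}, which is not all of the schema, so we must add further attributes.
{C, F, G, N}⁺: G→B adds B; BFG→KMP adds K, M, P → {B, C, F, G, K, M, N, P}. Minimal: {F, G, N}⁺ = {B, F, G, K, M, N, P}; {C, G, N}⁺ = {B, C, G, N}; {C, F, N}⁺ = {C, F, N}; … — none reach the full schema.
{C, G, K, N}⁺: G→B adds B; KN→FMP adds F, M, P → {B, C, F, G, K, M, N, P}. Minimal: {G, K, N}⁺ = {B, F, G, K, M, N, P}; {C, K, N}⁺ = {C, F, K, M, N, P}; {C, G, N}⁺ = {B, C, G, N}; … — none reach the full schema.

CFGN; CGKN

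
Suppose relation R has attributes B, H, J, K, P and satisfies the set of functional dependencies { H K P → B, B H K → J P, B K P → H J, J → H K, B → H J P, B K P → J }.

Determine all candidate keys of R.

{B}⁺: B→HJP adds H, J, P; J→HK adds K → {B, H, J, K, P}.
{J, P}⁺: J→HK adds H, K; HKP→B adds B → {B, H, J, K, P}. Minimal: {P}⁺ = {P}; {J}⁺ = {H, J, K} — none reach the full schema.
{H, K, P}⁺: HKP→B adds B; BHK→JP adds J → {B, H, J, K, P}. Minimal: {K, P}⁺ = {K, P}; {H, P}⁺ = {H, P}; {H, K}⁺ = {H, K} — none reach the full schema.

{B}, {J, P}, {H, K, P}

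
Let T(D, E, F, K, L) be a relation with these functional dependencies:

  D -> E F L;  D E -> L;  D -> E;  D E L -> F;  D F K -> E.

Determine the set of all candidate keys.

Attributes D, K never appear on any right-hand side, so every candidate key must contain {D, K}.
{D, K}⁺ = {D, E, F, K, L}, which is all of the schema, so {D, K} is the only candidate key.

DK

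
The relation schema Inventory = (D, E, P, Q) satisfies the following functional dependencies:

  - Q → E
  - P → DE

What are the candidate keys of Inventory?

{P, Q}

Attributes P, Q never appear on any right-hand side, so every candidate key must contain {P, Q}.
{P, Q}⁺ = {D, E, P, Q}, which is all of the schema, so {P, Q} is the only candidate key.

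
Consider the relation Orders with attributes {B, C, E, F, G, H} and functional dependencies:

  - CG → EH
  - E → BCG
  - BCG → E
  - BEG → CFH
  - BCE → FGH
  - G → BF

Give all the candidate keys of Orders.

{E}⁺: E→BCG adds B, C, G; BEG→CFH adds F, H → {B, C, E, F, G, H}.
{C, G}⁺: CG→EH adds E, H; E→BCG adds B; BEG→CFH adds F → {B, C, E, F, G, H}. Minimal: {G}⁺ = {B, F, G}; {C}⁺ = {C} — none reach the full schema.
Any other superkey contains one of these as a subset, so there are no further candidate keys.

{E}; {C, G}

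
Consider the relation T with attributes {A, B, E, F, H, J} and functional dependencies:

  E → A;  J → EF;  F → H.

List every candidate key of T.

Attributes B, J never appear on any right-hand side, so every candidate key must contain {B, J}.
{B, J}⁺ = {A, B, E, F, H, J}, which is all of the schema, so {B, J} is the only candidate key.

{B, J}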